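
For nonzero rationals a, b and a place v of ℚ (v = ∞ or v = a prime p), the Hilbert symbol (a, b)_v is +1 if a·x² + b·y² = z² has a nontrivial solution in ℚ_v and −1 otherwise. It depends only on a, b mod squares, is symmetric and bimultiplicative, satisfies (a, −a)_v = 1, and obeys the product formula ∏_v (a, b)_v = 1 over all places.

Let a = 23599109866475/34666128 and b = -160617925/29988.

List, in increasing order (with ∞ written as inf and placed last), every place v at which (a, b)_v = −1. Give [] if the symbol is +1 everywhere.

(a, b) ≡ (89947, -221) mod (ℚ^×)²; places V = {2, 3, 5, 7, 11, 13, 17, 19, 37, ∞}.
(a,b)_7: α=-2, u≡1; β=-2, v≡5 (mod 7); (1|7)=+1, (5|7)=-1; sign (−1)^0·+1^-2·-1^-2 = +1.
(a,b)_2: α=-4, β=-2; u≡3, v≡3 (mod 8); ε(u)ε(v)=1·1, αω(v)=-4·1, βω(u)=-2·1; sum ≡ 1  ⇒  -1.
(a,b)_19: α=4, u≡16; β=2, v≡6 (mod 19); (16|19)=+1, (6|19)=+1; sign (−1)^0·+1^2·+1^4 = +1.
(a,b)_5: α=2, u≡3; β=2, v≡1 (mod 5); (3|5)=-1, (1|5)=+1; sign (−1)^0·-1^2·+1^2 = +1.
(a,b)_17: α=-3, u≡1; β=-1, v≡1 (mod 17); (1|17)=+1, (1|17)=+1; sign (−1)^0·+1^-1·+1^-3 = +1.
(a,b)_11: α=1, u≡9; β=0, v≡8 (mod 11); (9|11)=+1, (8|11)=-1; sign (−1)^0·+1^0·-1^1 = -1.
(a,b)_37: α=3, u≡30; β=2, v≡33 (mod 37); (30|37)=+1, (33|37)=+1; sign (−1)^0·+1^2·+1^3 = +1.
(a,b)_∞: sgn(89947)=+, sgn(-221)=−, so +1.
(a,b)_13: α=1, u≡4; β=1, v≡4 (mod 13); (4|13)=+1, (4|13)=+1; sign (−1)^0·+1^1·+1^1 = +1.
(a,b)_3: α=-2, u≡1; β=-2, v≡1 (mod 3); (1|3)=+1, (1|3)=+1; sign (−1)^0·+1^-2·+1^-2 = +1.
Ram(89947, -221) = {2, 11}; no ℚ_2-point on the conic.

[2, 11]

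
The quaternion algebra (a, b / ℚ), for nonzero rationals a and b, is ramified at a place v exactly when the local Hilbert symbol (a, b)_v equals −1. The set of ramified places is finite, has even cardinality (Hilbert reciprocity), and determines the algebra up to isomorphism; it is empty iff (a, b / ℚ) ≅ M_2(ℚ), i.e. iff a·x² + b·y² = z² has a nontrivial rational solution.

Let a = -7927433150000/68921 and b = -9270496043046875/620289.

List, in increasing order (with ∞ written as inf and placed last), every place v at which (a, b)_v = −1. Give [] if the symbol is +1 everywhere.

[5, 7, 31, 37, 41, inf]

(a, b) ≡ (-690235, -3056755) mod (ℚ^×)²; places V = {2, 3, 5, 7, 13, 31, 37, 41, ∞}.
(a,b)_7: α=3, u≡4; β=2, v≡5 (mod 7); (4|7)=+1, (5|7)=-1; sign (−1)^0·+1^2·-1^3 = -1.
(a,b)_3: α=0, u≡2; β=-2, v≡2 (mod 3); (2|3)=-1, (2|3)=-1; sign (−1)^0·-1^-2·-1^0 = +1.
(a,b)_31: α=2, u≡12; β=3, v≡30 (mod 31); (12|31)=-1, (30|31)=-1; sign (−1)^0·-1^3·-1^2 = -1.
(a,b)_13: α=1, u≡4; β=3, v≡12 (mod 13); (4|13)=+1, (12|13)=+1; sign (−1)^0·+1^3·+1^1 = +1.
(a,b)_2: α=4, β=0; u≡5, v≡5 (mod 8); ε(u)ε(v)=0·0, αω(v)=4·1, βω(u)=0·1; sum ≡ 0  ⇒  +1.
(a,b)_41: α=-3, u≡9; β=-3, v≡13 (mod 41); (9|41)=+1, (13|41)=-1; sign (−1)^0·+1^-3·-1^-3 = -1.
(a,b)_∞: sgn(-690235)=−, sgn(-3056755)=−, so -1.
(a,b)_37: α=1, u≡16; β=1, v≡24 (mod 37); (16|37)=+1, (24|37)=-1; sign (−1)^0·+1^1·-1^1 = -1.
(a,b)_5: α=5, u≡2; β=7, v≡1 (mod 5); (2|5)=-1, (1|5)=+1; sign (−1)^0·-1^7·+1^5 = -1.
|Ram(-690235, -3056755)| = 6, even; anisotropic at {5, 7, 31, 37, 41, ∞}.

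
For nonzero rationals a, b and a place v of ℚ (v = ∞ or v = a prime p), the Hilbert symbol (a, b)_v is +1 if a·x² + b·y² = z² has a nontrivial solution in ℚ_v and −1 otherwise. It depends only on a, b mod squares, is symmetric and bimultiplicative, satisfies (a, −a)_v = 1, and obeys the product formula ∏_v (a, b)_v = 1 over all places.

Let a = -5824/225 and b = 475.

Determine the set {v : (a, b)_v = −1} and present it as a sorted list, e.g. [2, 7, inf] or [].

[7, 13]

(a, b) ≡ (-91, 19) mod (ℚ^×)²; places V = {2, 3, 5, 7, 13, 19, ∞}.
(a,b)_∞: sgn(-91)=−, sgn(19)=+, so +1.
(a,b)_19: α=0, u≡16; β=1, v≡6 (mod 19); (16|19)=+1, (6|19)=+1; sign (−1)^0·+1^1·+1^0 = +1.
(a,b)_2: α=6, β=0; u≡5, v≡3 (mod 8); ε(u)ε(v)=0·1, αω(v)=6·1, βω(u)=0·1; sum ≡ 0  ⇒  +1.
(a,b)_7: α=1, u≡1; β=0, v≡6 (mod 7); (1|7)=+1, (6|7)=-1; sign (−1)^0·+1^0·-1^1 = -1.
(a,b)_3: α=-2, u≡2; β=0, v≡1 (mod 3); (2|3)=-1, (1|3)=+1; sign (−1)^0·-1^0·+1^-2 = +1.
(a,b)_5: α=-2, u≡4; β=2, v≡4 (mod 5); (4|5)=+1, (4|5)=+1; sign (−1)^0·+1^2·+1^-2 = +1.
(a,b)_13: α=1, u≡5; β=0, v≡7 (mod 13); (5|13)=-1, (7|13)=-1; sign (−1)^0·-1^0·-1^1 = -1.
Ram(-91, 19) = {7, 13}; no ℚ_7-point on the conic.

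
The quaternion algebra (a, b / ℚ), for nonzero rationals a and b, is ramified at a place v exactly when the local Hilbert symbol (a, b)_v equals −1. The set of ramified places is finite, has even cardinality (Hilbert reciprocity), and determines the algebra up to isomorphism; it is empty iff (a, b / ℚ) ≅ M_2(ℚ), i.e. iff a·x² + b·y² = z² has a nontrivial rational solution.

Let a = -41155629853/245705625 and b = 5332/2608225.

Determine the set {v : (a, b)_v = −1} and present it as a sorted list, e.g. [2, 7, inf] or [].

[23, 31]

(a, b) ≡ (-1440973, 1333) mod (ℚ^×)²; places V = {2, 3, 5, 11, 13, 17, 19, 23, 31, 43, 47, ∞}.
(a,b)_11: α=-2, u≡1; β=0, v≡2 (mod 11); (1|11)=+1, (2|11)=-1; sign (−1)^0·+1^0·-1^-2 = +1.
(a,b)_47: α=1, u≡7; β=0, v≡3 (mod 47); (7|47)=+1, (3|47)=+1; sign (−1)^0·+1^0·+1^1 = +1.
(a,b)_3: α=-2, u≡2; β=0, v≡1 (mod 3); (2|3)=-1, (1|3)=+1; sign (−1)^0·-1^0·+1^-2 = +1.
(a,b)_17: α=0, u≡15; β=-2, v≡3 (mod 17); (15|17)=+1, (3|17)=-1; sign (−1)^0·+1^-2·-1^0 = +1.
(a,b)_13: α=4, u≡10; β=0, v≡6 (mod 13); (10|13)=+1, (6|13)=-1; sign (−1)^0·+1^0·-1^4 = +1.
(a,b)_19: α=-2, u≡17; β=-2, v≡10 (mod 19); (17|19)=+1, (10|19)=-1; sign (−1)^0·+1^-2·-1^-2 = +1.
(a,b)_23: α=1, u≡3; β=0, v≡21 (mod 23); (3|23)=+1, (21|23)=-1; sign (−1)^0·+1^0·-1^1 = -1.
(a,b)_31: α=1, u≡26; β=1, v≡26 (mod 31); (26|31)=-1, (26|31)=-1; sign (−1)^1·-1^1·-1^1 = -1.
(a,b)_5: α=-4, u≡3; β=-2, v≡3 (mod 5); (3|5)=-1, (3|5)=-1; sign (−1)^0·-1^-2·-1^-4 = +1.
(a,b)_43: α=1, u≡30; β=1, v≡25 (mod 43); (30|43)=-1, (25|43)=+1; sign (−1)^1·-1^1·+1^1 = +1.
(a,b)_∞: sgn(-1440973)=−, sgn(1333)=+, so +1.
(a,b)_2: α=0, β=2; u≡3, v≡5 (mod 8); ε(u)ε(v)=1·0, αω(v)=0·1, βω(u)=2·1; sum ≡ 0  ⇒  +1.
(-1440973, 1333 / ℚ) ramifies at {23, 31}: a division algebra.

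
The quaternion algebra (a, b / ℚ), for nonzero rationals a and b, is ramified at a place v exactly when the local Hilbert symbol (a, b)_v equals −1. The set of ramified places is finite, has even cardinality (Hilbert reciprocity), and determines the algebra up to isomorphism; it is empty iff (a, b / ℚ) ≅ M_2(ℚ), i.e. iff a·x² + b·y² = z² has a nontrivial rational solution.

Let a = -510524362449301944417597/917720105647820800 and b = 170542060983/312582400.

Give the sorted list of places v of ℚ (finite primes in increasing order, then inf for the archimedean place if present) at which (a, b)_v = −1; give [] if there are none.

(a, b) ≡ (-1001, 7) mod (ℚ^×)²; places V = {2, 3, 5, 7, 11, 13, 17, 19, 41, 47, ∞}.
(a,b)_41: α=6, u≡34; β=2, v≡35 (mod 41); (34|41)=-1, (35|41)=-1; sign (−1)^0·-1^2·-1^6 = +1.
(a,b)_7: α=5, u≡2; β=1, v≡2 (mod 7); (2|7)=+1, (2|7)=+1; sign (−1)^1·+1^1·+1^5 = -1.
(a,b)_13: α=-5, u≡1; β=-2, v≡5 (mod 13); (1|13)=+1, (5|13)=-1; sign (−1)^0·+1^-2·-1^-5 = -1.
(a,b)_5: α=-2, u≡4; β=-2, v≡3 (mod 5); (4|5)=+1, (3|5)=-1; sign (−1)^0·+1^-2·-1^-2 = +1.
(a,b)_19: α=2, u≡16; β=0, v≡17 (mod 19); (16|19)=+1, (17|19)=+1; sign (−1)^0·+1^0·+1^2 = +1.
(a,b)_11: α=1, u≡6; β=0, v≡7 (mod 11); (6|11)=-1, (7|11)=-1; sign (−1)^0·-1^0·-1^1 = -1.
(a,b)_∞: sgn(-1001)=−, sgn(7)=+, so +1.
(a,b)_17: α=-6, u≡4; β=-2, v≡6 (mod 17); (4|17)=+1, (6|17)=-1; sign (−1)^0·+1^-2·-1^-6 = +1.
(a,b)_2: α=-12, β=-8; u≡7, v≡7 (mod 8); ε(u)ε(v)=1·1, αω(v)=-12·0, βω(u)=-8·0; sum ≡ 1  ⇒  -1.
(a,b)_47: α=2, u≡26; β=2, v≡28 (mod 47); (26|47)=-1, (28|47)=+1; sign (−1)^0·-1^2·+1^2 = +1.
(a,b)_3: α=6, u≡1; β=8, v≡1 (mod 3); (1|3)=+1, (1|3)=+1; sign (−1)^0·+1^8·+1^6 = +1.
|Ram(-1001, 7)| = 4, even; anisotropic at {2, 7, 11, 13}.

[2, 7, 11, 13]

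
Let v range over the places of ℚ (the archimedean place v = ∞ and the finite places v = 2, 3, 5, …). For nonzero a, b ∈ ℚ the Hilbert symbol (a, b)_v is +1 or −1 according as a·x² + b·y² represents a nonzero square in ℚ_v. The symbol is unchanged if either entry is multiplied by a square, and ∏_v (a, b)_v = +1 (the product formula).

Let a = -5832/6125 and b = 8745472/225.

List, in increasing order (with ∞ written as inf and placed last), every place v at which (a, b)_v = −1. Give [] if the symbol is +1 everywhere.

[2, 5, 29, 31]

Mod squares: a ≡ -10, b ≡ 34162. Check v ∈ {∞, 2, 3, 5, 7, 19, 29, 31}.
v=5: a=5^-3·(≡2), b=5^-2·(≡3) mod 5; (2|5)=-1, (3|5)=-1; (−1)^{-3·-2·2}·(-1)^-2·(-1)^-3 = -1.
v=3: a=3^6·(≡2), b=3^-2·(≡1) mod 3; (2|3)=-1, (1|3)=+1; (−1)^{6·-2·1}·(-1)^-2·(+1)^6 = +1.
v=7: a=7^-2·(≡1), b=7^0·(≡1) mod 7; (1|7)=+1, (1|7)=+1; (−1)^{-2·0·3}·(+1)^0·(+1)^-2 = +1.
v=∞: -10 < 0 and 34162 > 0  ⇒  (a,b)_∞ = +1.
v=2: v_2(a)=3, v_2(b)=9; units ≡ 3, 1 (mod 8); ε·ε+αω+βω = 1·0+3·0+9·1 ≡ 1  ⇒  (a,b)_2 = -1.
v=31: a=31^0·(≡17), b=31^1·(≡17) mod 31; (17|31)=-1, (17|31)=-1; (−1)^{0·1·15}·(-1)^1·(-1)^0 = -1.
v=29: a=29^0·(≡14), b=29^1·(≡17) mod 29; (14|29)=-1, (17|29)=-1; (−1)^{0·1·14}·(-1)^1·(-1)^0 = -1.
v=19: a=19^0·(≡11), b=19^1·(≡2) mod 19; (11|19)=+1, (2|19)=-1; (−1)^{0·1·9}·(+1)^1·(-1)^0 = +1.
(-10, 34162 / ℚ) ramifies at {2, 5, 29, 31}: a division algebra.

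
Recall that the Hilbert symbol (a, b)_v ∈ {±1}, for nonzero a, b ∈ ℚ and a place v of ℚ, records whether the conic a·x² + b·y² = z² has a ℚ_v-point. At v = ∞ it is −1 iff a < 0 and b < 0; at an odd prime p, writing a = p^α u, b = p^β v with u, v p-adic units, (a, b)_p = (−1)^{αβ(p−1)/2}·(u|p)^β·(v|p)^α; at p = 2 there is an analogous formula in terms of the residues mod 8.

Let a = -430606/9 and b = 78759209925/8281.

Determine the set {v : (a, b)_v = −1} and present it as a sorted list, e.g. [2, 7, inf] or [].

[2, 11, 19, 23, 29, 31]

Mod squares: a ≡ -814, b ≡ 4321493. Check v ∈ {∞, 2, 3, 5, 7, 11, 13, 19, 23, 29, 31, 37}.
v=3: a=3^-2·(≡2), b=3^6·(≡2) mod 3; (2|3)=-1, (2|3)=-1; (−1)^{-2·6·1}·(-1)^6·(-1)^-2 = +1.
v=7: a=7^0·(≡3), b=7^-2·(≡4) mod 7; (3|7)=-1, (4|7)=+1; (−1)^{0·-2·3}·(-1)^-2·(+1)^0 = +1.
v=11: a=11^1·(≡4), b=11^1·(≡9) mod 11; (4|11)=+1, (9|11)=+1; (−1)^{1·1·5}·(+1)^1·(+1)^1 = -1.
v=19: a=19^0·(≡18), b=19^1·(≡9) mod 19; (18|19)=-1, (9|19)=+1; (−1)^{0·1·9}·(-1)^1·(+1)^0 = -1.
v=23: a=23^2·(≡22), b=23^1·(≡13) mod 23; (22|23)=-1, (13|23)=+1; (−1)^{2·1·11}·(-1)^1·(+1)^2 = -1.
v=2: v_2(a)=1, v_2(b)=0; units ≡ 1, 5 (mod 8); ε·ε+αω+βω = 0·0+1·1+0·0 ≡ 1  ⇒  (a,b)_2 = -1.
v=13: a=13^0·(≡5), b=13^-2·(≡11) mod 13; (5|13)=-1, (11|13)=-1; (−1)^{0·-2·6}·(-1)^-2·(-1)^0 = +1.
v=31: a=31^0·(≡12), b=31^1·(≡3) mod 31; (12|31)=-1, (3|31)=-1; (−1)^{0·1·15}·(-1)^1·(-1)^0 = -1.
v=37: a=37^1·(≡6), b=37^0·(≡25) mod 37; (6|37)=-1, (25|37)=+1; (−1)^{1·0·18}·(-1)^0·(+1)^1 = +1.
v=5: a=5^0·(≡1), b=5^2·(≡2) mod 5; (1|5)=+1, (2|5)=-1; (−1)^{0·2·2}·(+1)^2·(-1)^0 = +1.
v=∞: -814 < 0 and 4321493 > 0  ⇒  (a,b)_∞ = +1.
v=29: a=29^0·(≡21), b=29^1·(≡14) mod 29; (21|29)=-1, (14|29)=-1; (−1)^{0·1·14}·(-1)^1·(-1)^0 = -1.
|Ram(-814, 4321493)| = 6, even; anisotropic at {2, 11, 19, 23, 29, 31}.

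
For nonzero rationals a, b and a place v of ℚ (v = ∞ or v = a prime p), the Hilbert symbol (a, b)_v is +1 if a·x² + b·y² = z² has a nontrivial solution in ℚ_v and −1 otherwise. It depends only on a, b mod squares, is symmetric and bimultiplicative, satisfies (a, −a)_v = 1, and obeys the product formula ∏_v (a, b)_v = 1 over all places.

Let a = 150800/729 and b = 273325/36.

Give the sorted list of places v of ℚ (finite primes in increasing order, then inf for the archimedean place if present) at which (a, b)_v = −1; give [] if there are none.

(a, b) ≡ (377, 13) mod (ℚ^×)²; places V = {2, 3, 5, 13, 29, ∞}.
(a,b)_29: α=1, u≡24; β=2, v≡5 (mod 29); (24|29)=+1, (5|29)=+1; sign (−1)^0·+1^2·+1^1 = +1.
(a,b)_5: α=2, u≡3; β=2, v≡3 (mod 5); (3|5)=-1, (3|5)=-1; sign (−1)^0·-1^2·-1^2 = +1.
(a,b)_∞: sgn(377)=+, sgn(13)=+, so +1.
(a,b)_3: α=-6, u≡2; β=-2, v≡1 (mod 3); (2|3)=-1, (1|3)=+1; sign (−1)^0·-1^-2·+1^-6 = +1.
(a,b)_13: α=1, u≡4; β=1, v≡3 (mod 13); (4|13)=+1, (3|13)=+1; sign (−1)^0·+1^1·+1^1 = +1.
(a,b)_2: α=4, β=-2; u≡1, v≡5 (mod 8); ε(u)ε(v)=0·0, αω(v)=4·1, βω(u)=-2·0; sum ≡ 0  ⇒  +1.
Every local symbol is +1, so the conic 377·x² + 13·y² = z² has ℚ_v-points for all v and hence a ℚ-point; (a, b / ℚ) ≅ M_2(ℚ).

[]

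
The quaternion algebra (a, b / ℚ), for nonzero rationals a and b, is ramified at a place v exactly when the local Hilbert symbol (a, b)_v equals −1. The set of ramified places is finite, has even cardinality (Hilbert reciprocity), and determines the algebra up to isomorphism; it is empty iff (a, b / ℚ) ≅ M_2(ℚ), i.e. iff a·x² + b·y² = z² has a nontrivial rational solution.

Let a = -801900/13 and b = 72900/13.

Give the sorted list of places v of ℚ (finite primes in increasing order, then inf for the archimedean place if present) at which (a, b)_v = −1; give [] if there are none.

[11, 13]

Mod squares: a ≡ -143, b ≡ 13. Check v ∈ {∞, 2, 3, 5, 11, 13}.
v=11: a=11^1·(≡4), b=11^0·(≡7) mod 11; (4|11)=+1, (7|11)=-1; (−1)^{1·0·5}·(+1)^0·(-1)^1 = -1.
v=∞: -143 < 0 and 13 > 0  ⇒  (a,b)_∞ = +1.
v=5: a=5^2·(≡3), b=5^2·(≡2) mod 5; (3|5)=-1, (2|5)=-1; (−1)^{2·2·2}·(-1)^2·(-1)^2 = +1.
v=2: v_2(a)=2, v_2(b)=2; units ≡ 1, 5 (mod 8); ε·ε+αω+βω = 0·0+2·1+2·0 ≡ 0  ⇒  (a,b)_2 = +1.
v=13: a=13^-1·(≡5), b=13^-1·(≡9) mod 13; (5|13)=-1, (9|13)=+1; (−1)^{-1·-1·6}·(-1)^-1·(+1)^-1 = -1.
v=3: a=3^6·(≡1), b=3^6·(≡1) mod 3; (1|3)=+1, (1|3)=+1; (−1)^{6·6·1}·(+1)^6·(+1)^6 = +1.
|Ram(-143, 13)| = 2, even; anisotropic at {11, 13}.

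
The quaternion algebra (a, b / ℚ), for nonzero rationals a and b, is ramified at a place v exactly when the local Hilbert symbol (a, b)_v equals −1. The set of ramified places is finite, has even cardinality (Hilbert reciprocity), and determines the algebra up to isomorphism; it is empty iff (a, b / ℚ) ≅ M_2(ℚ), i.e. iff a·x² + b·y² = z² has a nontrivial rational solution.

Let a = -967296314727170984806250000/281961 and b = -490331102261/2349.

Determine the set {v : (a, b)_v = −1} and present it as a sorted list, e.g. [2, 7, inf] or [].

Mod squares: a ≡ -2849, b ≡ -4756609. Check v ∈ {∞, 2, 3, 5, 7, 11, 13, 19, 29, 31, 37, 59}.
v=13: a=13^2·(≡7), b=13^3·(≡6) mod 13; (7|13)=-1, (6|13)=-1; (−1)^{2·3·6}·(-1)^3·(-1)^2 = -1.
v=7: a=7^5·(≡5), b=7^2·(≡3) mod 7; (5|7)=-1, (3|7)=-1; (−1)^{5·2·3}·(-1)^2·(-1)^5 = -1.
v=29: a=29^2·(≡23), b=29^-1·(≡12) mod 29; (23|29)=+1, (12|29)=-1; (−1)^{2·-1·14}·(+1)^-1·(-1)^2 = +1.
v=5: a=5^8·(≡1), b=5^0·(≡1) mod 5; (1|5)=+1, (1|5)=+1; (−1)^{8·0·2}·(+1)^0·(+1)^8 = +1.
v=11: a=11^3·(≡5), b=11^1·(≡7) mod 11; (5|11)=+1, (7|11)=-1; (−1)^{3·1·5}·(+1)^1·(-1)^3 = +1.
v=37: a=37^3·(≡26), b=37^1·(≡6) mod 37; (26|37)=+1, (6|37)=-1; (−1)^{3·1·18}·(+1)^1·(-1)^3 = -1.
v=31: a=31^2·(≡12), b=31^1·(≡23) mod 31; (12|31)=-1, (23|31)=-1; (−1)^{2·1·15}·(-1)^1·(-1)^2 = -1.
v=3: a=3^-4·(≡1), b=3^-4·(≡2) mod 3; (1|3)=+1, (2|3)=-1; (−1)^{-4·-4·1}·(+1)^-4·(-1)^-4 = +1.
v=59: a=59^-2·(≡31), b=59^0·(≡8) mod 59; (31|59)=-1, (8|59)=-1; (−1)^{-2·0·29}·(-1)^0·(-1)^-2 = +1.
v=19: a=19^0·(≡4), b=19^2·(≡8) mod 19; (4|19)=+1, (8|19)=-1; (−1)^{0·2·9}·(+1)^2·(-1)^0 = +1.
v=2: v_2(a)=4, v_2(b)=0; units ≡ 7, 7 (mod 8); ε·ε+αω+βω = 1·1+4·0+0·0 ≡ 1  ⇒  (a,b)_2 = -1.
v=∞: -2849 < 0 and -4756609 < 0  ⇒  (a,b)_∞ = -1.
Ram(-2849, -4756609) = {2, 7, 13, 31, 37, ∞}; no ℚ_2-point on the conic.

[2, 7, 13, 31, 37, inf]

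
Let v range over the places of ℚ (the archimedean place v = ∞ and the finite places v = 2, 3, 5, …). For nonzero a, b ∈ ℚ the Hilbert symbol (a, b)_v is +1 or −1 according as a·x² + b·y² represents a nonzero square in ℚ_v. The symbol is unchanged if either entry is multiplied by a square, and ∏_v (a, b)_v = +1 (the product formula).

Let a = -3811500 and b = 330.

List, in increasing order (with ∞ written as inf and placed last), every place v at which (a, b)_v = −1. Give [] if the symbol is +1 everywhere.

Mod squares: a ≡ -35, b ≡ 330. Check v ∈ {∞, 2, 3, 5, 7, 11}.
v=3: a=3^2·(≡1), b=3^1·(≡2) mod 3; (1|3)=+1, (2|3)=-1; (−1)^{2·1·1}·(+1)^1·(-1)^2 = +1.
v=5: a=5^3·(≡3), b=5^1·(≡1) mod 5; (3|5)=-1, (1|5)=+1; (−1)^{3·1·2}·(-1)^1·(+1)^3 = -1.
v=11: a=11^2·(≡4), b=11^1·(≡8) mod 11; (4|11)=+1, (8|11)=-1; (−1)^{2·1·5}·(+1)^1·(-1)^2 = +1.
v=2: v_2(a)=2, v_2(b)=1; units ≡ 5, 5 (mod 8); ε·ε+αω+βω = 0·0+2·1+1·1 ≡ 1  ⇒  (a,b)_2 = -1.
v=7: a=7^1·(≡2), b=7^0·(≡1) mod 7; (2|7)=+1, (1|7)=+1; (−1)^{1·0·3}·(+1)^0·(+1)^1 = +1.
v=∞: -35 < 0 and 330 > 0  ⇒  (a,b)_∞ = +1.
(-35, 330 / ℚ) ramifies at {2, 5}: a division algebra.

[2, 5]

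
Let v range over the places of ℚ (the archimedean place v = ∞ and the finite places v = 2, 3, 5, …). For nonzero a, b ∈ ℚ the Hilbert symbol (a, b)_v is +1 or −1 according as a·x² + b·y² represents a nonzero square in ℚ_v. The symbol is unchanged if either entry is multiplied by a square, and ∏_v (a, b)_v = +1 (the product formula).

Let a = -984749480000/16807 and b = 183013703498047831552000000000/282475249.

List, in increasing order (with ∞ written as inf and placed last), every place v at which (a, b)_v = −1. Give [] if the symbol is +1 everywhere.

(a, b) ≡ (-1019711, 498355) mod (ℚ^×)²; places V = {2, 5, 7, 11, 13, 17, 19, 41, ∞}.
(a,b)_13: α=2, u≡9; β=3, v≡6 (mod 13); (9|13)=+1, (6|13)=-1; sign (−1)^0·+1^3·-1^2 = +1.
(a,b)_11: α=1, u≡6; β=3, v≡6 (mod 11); (6|11)=-1, (6|11)=-1; sign (−1)^1·-1^3·-1^1 = -1.
(a,b)_17: α=1, u≡3; β=3, v≡14 (mod 17); (3|17)=-1, (14|17)=-1; sign (−1)^0·-1^3·-1^1 = +1.
(a,b)_19: α=1, u≡16; β=2, v≡7 (mod 19); (16|19)=+1, (7|19)=+1; sign (−1)^0·+1^2·+1^1 = +1.
(a,b)_41: α=1, u≡18; β=3, v≡3 (mod 41); (18|41)=+1, (3|41)=-1; sign (−1)^0·+1^3·-1^1 = -1.
(a,b)_2: α=6, β=18; u≡1, v≡3 (mod 8); ε(u)ε(v)=0·1, αω(v)=6·1, βω(u)=18·0; sum ≡ 0  ⇒  +1.
(a,b)_∞: sgn(-1019711)=−, sgn(498355)=+, so +1.
(a,b)_5: α=4, u≡1; β=9, v≡1 (mod 5); (1|5)=+1, (1|5)=+1; sign (−1)^0·+1^9·+1^4 = +1.
(a,b)_7: α=-5, u≡1; β=-10, v≡4 (mod 7); (1|7)=+1, (4|7)=+1; sign (−1)^0·+1^-10·+1^-5 = +1.
(-1019711, 498355 / ℚ) ramifies at {11, 41}: a division algebra.

[11, 41]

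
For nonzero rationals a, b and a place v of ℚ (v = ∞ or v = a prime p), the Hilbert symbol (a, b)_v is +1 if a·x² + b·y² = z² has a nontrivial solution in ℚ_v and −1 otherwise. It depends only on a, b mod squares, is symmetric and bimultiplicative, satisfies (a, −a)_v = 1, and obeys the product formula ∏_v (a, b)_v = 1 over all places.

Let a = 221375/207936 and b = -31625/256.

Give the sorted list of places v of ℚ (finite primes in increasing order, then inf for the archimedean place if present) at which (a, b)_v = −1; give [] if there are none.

(a, b) ≡ (8855, -1265) mod (ℚ^×)²; places V = {2, 3, 5, 7, 11, 19, 23, ∞}.
(a,b)_2: α=-6, β=-8; u≡7, v≡7 (mod 8); ε(u)ε(v)=1·1, αω(v)=-6·0, βω(u)=-8·0; sum ≡ 1  ⇒  -1.
(a,b)_5: α=3, u≡1; β=3, v≡2 (mod 5); (1|5)=+1, (2|5)=-1; sign (−1)^0·+1^3·-1^3 = -1.
(a,b)_3: α=-2, u≡2; β=0, v≡1 (mod 3); (2|3)=-1, (1|3)=+1; sign (−1)^0·-1^0·+1^-2 = +1.
(a,b)_7: α=1, u≡6; β=0, v≡2 (mod 7); (6|7)=-1, (2|7)=+1; sign (−1)^0·-1^0·+1^1 = +1.
(a,b)_11: α=1, u≡2; β=1, v≡6 (mod 11); (2|11)=-1, (6|11)=-1; sign (−1)^1·-1^1·-1^1 = -1.
(a,b)_∞: sgn(8855)=+, sgn(-1265)=−, so +1.
(a,b)_23: α=1, u≡5; β=1, v≡17 (mod 23); (5|23)=-1, (17|23)=-1; sign (−1)^1·-1^1·-1^1 = -1.
(a,b)_19: α=-2, u≡1; β=0, v≡18 (mod 19); (1|19)=+1, (18|19)=-1; sign (−1)^0·+1^0·-1^-2 = +1.
Ram(8855, -1265) = {2, 5, 11, 23}; no ℚ_2-point on the conic.

[2, 5, 11, 23]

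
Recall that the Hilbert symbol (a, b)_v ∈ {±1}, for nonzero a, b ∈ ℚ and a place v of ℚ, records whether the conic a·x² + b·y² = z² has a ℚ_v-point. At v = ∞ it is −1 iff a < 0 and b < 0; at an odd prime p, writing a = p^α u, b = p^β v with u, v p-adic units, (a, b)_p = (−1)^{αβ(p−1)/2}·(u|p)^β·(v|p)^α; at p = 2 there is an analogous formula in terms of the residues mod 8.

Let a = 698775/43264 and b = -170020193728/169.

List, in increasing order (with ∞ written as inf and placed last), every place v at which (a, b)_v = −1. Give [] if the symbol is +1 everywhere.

[3, 7]

Mod squares: a ≡ 231, b ≡ -7. Check v ∈ {∞, 2, 3, 5, 7, 11, 13, 23}.
v=11: a=11^3·(≡8), b=11^4·(≡1) mod 11; (8|11)=-1, (1|11)=+1; (−1)^{3·4·5}·(-1)^4·(+1)^3 = +1.
v=∞: 231 > 0 and -7 < 0  ⇒  (a,b)_∞ = +1.
v=7: a=7^1·(≡3), b=7^3·(≡5) mod 7; (3|7)=-1, (5|7)=-1; (−1)^{1·3·3}·(-1)^3·(-1)^1 = -1.
v=2: v_2(a)=-8, v_2(b)=6; units ≡ 7, 1 (mod 8); ε·ε+αω+βω = 1·0+-8·0+6·0 ≡ 0  ⇒  (a,b)_2 = +1.
v=13: a=13^-2·(≡10), b=13^-2·(≡5) mod 13; (10|13)=+1, (5|13)=-1; (−1)^{-2·-2·6}·(+1)^-2·(-1)^-2 = +1.
v=23: a=23^0·(≡12), b=23^2·(≡1) mod 23; (12|23)=+1, (1|23)=+1; (−1)^{0·2·11}·(+1)^2·(+1)^0 = +1.
v=3: a=3^1·(≡2), b=3^0·(≡2) mod 3; (2|3)=-1, (2|3)=-1; (−1)^{1·0·1}·(-1)^0·(-1)^1 = -1.
v=5: a=5^2·(≡4), b=5^0·(≡3) mod 5; (4|5)=+1, (3|5)=-1; (−1)^{2·0·2}·(+1)^0·(-1)^2 = +1.
(231, -7 / ℚ) ramifies at {3, 7}: a division algebra.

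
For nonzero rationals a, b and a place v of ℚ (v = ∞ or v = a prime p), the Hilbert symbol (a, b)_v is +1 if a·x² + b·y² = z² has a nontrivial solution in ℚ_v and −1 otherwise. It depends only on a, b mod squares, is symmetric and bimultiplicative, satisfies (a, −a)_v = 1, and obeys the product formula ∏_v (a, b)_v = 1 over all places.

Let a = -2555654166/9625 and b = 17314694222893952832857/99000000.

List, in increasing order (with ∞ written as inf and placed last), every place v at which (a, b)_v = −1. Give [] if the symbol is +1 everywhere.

[2, 5, 7, 11]

(a, b) ≡ (-248710, 187) mod (ℚ^×)²; places V = {2, 3, 5, 7, 11, 13, 17, 19, ∞}.
(a,b)_7: α=-1, u≡4; β=2, v≡6 (mod 7); (4|7)=+1, (6|7)=-1; sign (−1)^0·+1^2·-1^-1 = -1.
(a,b)_11: α=-1, u≡2; β=-1, v≡7 (mod 11); (2|11)=-1, (7|11)=-1; sign (−1)^1·-1^-1·-1^-1 = -1.
(a,b)_13: α=2, u≡2; β=4, v≡8 (mod 13); (2|13)=-1, (8|13)=-1; sign (−1)^0·-1^4·-1^2 = +1.
(a,b)_3: α=4, u≡2; β=-2, v≡1 (mod 3); (2|3)=-1, (1|3)=+1; sign (−1)^0·-1^-2·+1^4 = +1.
(a,b)_17: α=3, u≡6; β=11, v≡11 (mod 17); (6|17)=-1, (11|17)=-1; sign (−1)^0·-1^11·-1^3 = +1.
(a,b)_2: α=1, β=-6; u≡5, v≡3 (mod 8); ε(u)ε(v)=0·1, αω(v)=1·1, βω(u)=-6·1; sum ≡ 1  ⇒  -1.
(a,b)_∞: sgn(-248710)=−, sgn(187)=+, so +1.
(a,b)_5: α=-3, u≡2; β=-6, v≡2 (mod 5); (2|5)=-1, (2|5)=-1; sign (−1)^0·-1^-6·-1^-3 = -1.
(a,b)_19: α=1, u≡1; β=2, v≡4 (mod 19); (1|19)=+1, (4|19)=+1; sign (−1)^0·+1^2·+1^1 = +1.
Ram(-248710, 187) = {2, 5, 7, 11}; no ℚ_2-point on the conic.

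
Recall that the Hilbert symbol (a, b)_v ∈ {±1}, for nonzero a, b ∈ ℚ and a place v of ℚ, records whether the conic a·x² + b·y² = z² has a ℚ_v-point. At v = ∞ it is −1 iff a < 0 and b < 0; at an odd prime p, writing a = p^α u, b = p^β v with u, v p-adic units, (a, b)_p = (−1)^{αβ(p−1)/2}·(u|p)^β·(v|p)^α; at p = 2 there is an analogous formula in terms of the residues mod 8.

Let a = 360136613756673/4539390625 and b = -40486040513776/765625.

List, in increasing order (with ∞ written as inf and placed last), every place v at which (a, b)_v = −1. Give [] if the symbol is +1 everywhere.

[11, 29]

Mod squares: a ≡ 17, b ≡ -319. Check v ∈ {∞, 2, 3, 5, 7, 11, 13, 17, 29, 31, 47}.
v=5: a=5^-6·(≡3), b=5^-6·(≡1) mod 5; (3|5)=-1, (1|5)=+1; (−1)^{-6·-6·2}·(-1)^-6·(+1)^-6 = +1.
v=13: a=13^2·(≡4), b=13^4·(≡8) mod 13; (4|13)=+1, (8|13)=-1; (−1)^{2·4·6}·(+1)^4·(-1)^2 = +1.
v=7: a=7^-4·(≡6), b=7^-2·(≡3) mod 7; (6|7)=-1, (3|7)=-1; (−1)^{-4·-2·3}·(-1)^-2·(-1)^-4 = +1.
v=17: a=17^1·(≡13), b=17^2·(≡9) mod 17; (13|17)=+1, (9|17)=+1; (−1)^{1·2·8}·(+1)^2·(+1)^1 = +1.
v=11: a=11^-2·(≡7), b=11^1·(≡4) mod 11; (7|11)=-1, (4|11)=+1; (−1)^{-2·1·5}·(-1)^1·(+1)^-2 = -1.
v=3: a=3^10·(≡2), b=3^0·(≡2) mod 3; (2|3)=-1, (2|3)=-1; (−1)^{10·0·1}·(-1)^0·(-1)^10 = +1.
v=2: v_2(a)=0, v_2(b)=4; units ≡ 1, 1 (mod 8); ε·ε+αω+βω = 0·0+0·0+4·0 ≡ 0  ⇒  (a,b)_2 = +1.
v=∞: 17 > 0 and -319 < 0  ⇒  (a,b)_∞ = +1.
v=31: a=31^2·(≡24), b=31^2·(≡6) mod 31; (24|31)=-1, (6|31)=-1; (−1)^{2·2·15}·(-1)^2·(-1)^2 = +1.
v=47: a=47^2·(≡14), b=47^0·(≡13) mod 47; (14|47)=+1, (13|47)=-1; (−1)^{2·0·23}·(+1)^0·(-1)^2 = +1.
v=29: a=29^0·(≡14), b=29^1·(≡8) mod 29; (14|29)=-1, (8|29)=-1; (−1)^{0·1·14}·(-1)^1·(-1)^0 = -1.
|Ram(17, -319)| = 2, even; anisotropic at {11, 29}.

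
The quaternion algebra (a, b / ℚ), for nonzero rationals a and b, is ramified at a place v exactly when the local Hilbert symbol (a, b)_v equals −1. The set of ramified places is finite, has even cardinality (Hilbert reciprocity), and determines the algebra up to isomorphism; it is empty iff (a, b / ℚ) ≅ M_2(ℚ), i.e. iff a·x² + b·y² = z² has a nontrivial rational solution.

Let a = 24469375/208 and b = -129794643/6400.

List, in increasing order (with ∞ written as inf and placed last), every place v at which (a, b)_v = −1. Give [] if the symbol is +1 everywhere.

(a, b) ≡ (10387, -13243) mod (ℚ^×)²; places V = {2, 3, 5, 7, 11, 13, 17, 19, 41, 47, ∞}.
(a,b)_11: α=0, u≡4; β=2, v≡9 (mod 11); (4|11)=+1, (9|11)=+1; sign (−1)^0·+1^2·+1^0 = +1.
(a,b)_47: α=1, u≡5; β=0, v≡5 (mod 47); (5|47)=-1, (5|47)=-1; sign (−1)^0·-1^0·-1^1 = -1.
(a,b)_13: α=-1, u≡7; β=0, v≡12 (mod 13); (7|13)=-1, (12|13)=+1; sign (−1)^0·-1^0·+1^-1 = +1.
(a,b)_∞: sgn(10387)=+, sgn(-13243)=−, so +1.
(a,b)_41: α=0, u≡14; β=1, v≡23 (mod 41); (14|41)=-1, (23|41)=+1; sign (−1)^0·-1^1·+1^0 = -1.
(a,b)_7: α=2, u≡6; β=0, v≡4 (mod 7); (6|7)=-1, (4|7)=+1; sign (−1)^0·-1^0·+1^2 = +1.
(a,b)_19: α=0, u≡3; β=1, v≡6 (mod 19); (3|19)=-1, (6|19)=+1; sign (−1)^0·-1^1·+1^0 = -1.
(a,b)_17: α=1, u≡9; β=1, v≡14 (mod 17); (9|17)=+1, (14|17)=-1; sign (−1)^0·+1^1·-1^1 = -1.
(a,b)_3: α=0, u≡1; β=4, v≡2 (mod 3); (1|3)=+1, (2|3)=-1; sign (−1)^0·+1^4·-1^0 = +1.
(a,b)_2: α=-4, β=-8; u≡3, v≡5 (mod 8); ε(u)ε(v)=1·0, αω(v)=-4·1, βω(u)=-8·1; sum ≡ 0  ⇒  +1.
(a,b)_5: α=4, u≡2; β=-2, v≡2 (mod 5); (2|5)=-1, (2|5)=-1; sign (−1)^0·-1^-2·-1^4 = +1.
(10387, -13243 / ℚ) ramifies at {17, 19, 41, 47}: a division algebra.

[17, 19, 41, 47]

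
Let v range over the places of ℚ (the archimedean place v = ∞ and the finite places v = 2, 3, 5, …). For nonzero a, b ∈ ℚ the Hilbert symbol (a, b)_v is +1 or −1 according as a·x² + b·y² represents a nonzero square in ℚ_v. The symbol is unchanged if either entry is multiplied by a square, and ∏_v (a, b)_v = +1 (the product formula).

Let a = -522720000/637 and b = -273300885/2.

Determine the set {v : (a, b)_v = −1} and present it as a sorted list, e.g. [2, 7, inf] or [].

[13, inf]

(a, b) ≡ (-39, -330) mod (ℚ^×)²; places V = {2, 3, 5, 7, 11, 13, ∞}.
(a,b)_3: α=3, u≡2; β=5, v≡1 (mod 3); (2|3)=-1, (1|3)=+1; sign (−1)^1·-1^5·+1^3 = +1.
(a,b)_13: α=-1, u≡12; β=2, v≡11 (mod 13); (12|13)=+1, (11|13)=-1; sign (−1)^0·+1^2·-1^-1 = -1.
(a,b)_7: α=-2, u≡5; β=0, v≡5 (mod 7); (5|7)=-1, (5|7)=-1; sign (−1)^0·-1^0·-1^-2 = +1.
(a,b)_5: α=4, u≡4; β=1, v≡4 (mod 5); (4|5)=+1, (4|5)=+1; sign (−1)^0·+1^1·+1^4 = +1.
(a,b)_∞: sgn(-39)=−, sgn(-330)=−, so -1.
(a,b)_2: α=8, β=-1; u≡1, v≡3 (mod 8); ε(u)ε(v)=0·1, αω(v)=8·1, βω(u)=-1·0; sum ≡ 0  ⇒  +1.
(a,b)_11: α=2, u≡3; β=3, v≡1 (mod 11); (3|11)=+1, (1|11)=+1; sign (−1)^0·+1^3·+1^2 = +1.
Ram(-39, -330) = {13, ∞}; no ℚ_13-point on the conic.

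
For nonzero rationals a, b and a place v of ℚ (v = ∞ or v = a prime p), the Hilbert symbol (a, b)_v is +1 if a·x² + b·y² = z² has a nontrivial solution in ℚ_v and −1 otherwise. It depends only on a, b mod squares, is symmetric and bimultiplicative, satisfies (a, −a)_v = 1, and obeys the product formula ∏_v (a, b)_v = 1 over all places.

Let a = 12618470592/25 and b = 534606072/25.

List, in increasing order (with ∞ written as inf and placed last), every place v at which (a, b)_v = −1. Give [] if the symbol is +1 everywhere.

(a, b) ≡ (1547, 78) mod (ℚ^×)²; places V = {2, 3, 5, 7, 11, 13, 17, ∞}.
(a,b)_13: α=1, u≡7; β=1, v≡6 (mod 13); (7|13)=-1, (6|13)=-1; sign (−1)^0·-1^1·-1^1 = +1.
(a,b)_11: α=0, u≡8; β=2, v≡9 (mod 11); (8|11)=-1, (9|11)=+1; sign (−1)^0·-1^2·+1^0 = +1.
(a,b)_2: α=6, β=3; u≡3, v≡7 (mod 8); ε(u)ε(v)=1·1, αω(v)=6·0, βω(u)=3·1; sum ≡ 0  ⇒  +1.
(a,b)_5: α=-2, u≡2; β=-2, v≡2 (mod 5); (2|5)=-1, (2|5)=-1; sign (−1)^0·-1^-2·-1^-2 = +1.
(a,b)_17: α=3, u≡3; β=2, v≡14 (mod 17); (3|17)=-1, (14|17)=-1; sign (−1)^0·-1^2·-1^3 = -1.
(a,b)_3: α=2, u≡2; β=1, v≡2 (mod 3); (2|3)=-1, (2|3)=-1; sign (−1)^0·-1^1·-1^2 = -1.
(a,b)_7: α=3, u≡4; β=2, v≡4 (mod 7); (4|7)=+1, (4|7)=+1; sign (−1)^0·+1^2·+1^3 = +1.
(a,b)_∞: sgn(1547)=+, sgn(78)=+, so +1.
(1547, 78 / ℚ) ramifies at {3, 17}: a division algebra.

[3, 17]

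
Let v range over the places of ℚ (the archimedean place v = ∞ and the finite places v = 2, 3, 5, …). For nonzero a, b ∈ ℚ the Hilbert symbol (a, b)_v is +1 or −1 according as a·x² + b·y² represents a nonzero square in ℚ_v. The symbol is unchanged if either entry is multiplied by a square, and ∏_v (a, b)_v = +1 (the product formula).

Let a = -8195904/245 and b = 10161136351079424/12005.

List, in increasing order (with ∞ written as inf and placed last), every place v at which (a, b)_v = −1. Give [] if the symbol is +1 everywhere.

Mod squares: a ≡ -7905, b ≡ 255. Check v ∈ {∞, 2, 3, 5, 7, 17, 31}.
v=∞: -7905 < 0 and 255 > 0  ⇒  (a,b)_∞ = +1.
v=31: a=31^1·(≡26), b=31^4·(≡28) mod 31; (26|31)=-1, (28|31)=+1; (−1)^{1·4·15}·(-1)^4·(+1)^1 = +1.
v=3: a=3^5·(≡2), b=3^7·(≡1) mod 3; (2|3)=-1, (1|3)=+1; (−1)^{5·7·1}·(-1)^7·(+1)^5 = +1.
v=5: a=5^-1·(≡4), b=5^-1·(≡4) mod 5; (4|5)=+1, (4|5)=+1; (−1)^{-1·-1·2}·(+1)^-1·(+1)^-1 = +1.
v=17: a=17^1·(≡6), b=17^3·(≡15) mod 17; (6|17)=-1, (15|17)=+1; (−1)^{1·3·8}·(-1)^3·(+1)^1 = -1.
v=7: a=7^-2·(≡5), b=7^-4·(≡5) mod 7; (5|7)=-1, (5|7)=-1; (−1)^{-2·-4·3}·(-1)^-4·(-1)^-2 = +1.
v=2: v_2(a)=6, v_2(b)=10; units ≡ 7, 7 (mod 8); ε·ε+αω+βω = 1·1+6·0+10·0 ≡ 1  ⇒  (a,b)_2 = -1.
Ram(-7905, 255) = {2, 17}; no ℚ_2-point on the conic.

[2, 17]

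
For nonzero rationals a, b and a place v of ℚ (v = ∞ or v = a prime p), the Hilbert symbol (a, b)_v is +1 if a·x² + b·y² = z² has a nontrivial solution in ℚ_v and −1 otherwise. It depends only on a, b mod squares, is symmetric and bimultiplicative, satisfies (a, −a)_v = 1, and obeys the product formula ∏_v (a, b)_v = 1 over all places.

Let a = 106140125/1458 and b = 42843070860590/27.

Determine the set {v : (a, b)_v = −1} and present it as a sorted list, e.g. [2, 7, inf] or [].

(a, b) ≡ (173290, 442409370) mod (ℚ^×)²; places V = {2, 3, 5, 7, 11, 13, 23, 31, 37, 43, ∞}.
(a,b)_31: α=1, u≡18; β=1, v≡13 (mod 31); (18|31)=+1, (13|31)=-1; sign (−1)^1·+1^1·-1^1 = +1.
(a,b)_23: α=0, u≡18; β=1, v≡17 (mod 23); (18|23)=+1, (17|23)=-1; sign (−1)^0·+1^1·-1^0 = +1.
(a,b)_3: α=-6, u≡1; β=-3, v≡2 (mod 3); (1|3)=+1, (2|3)=-1; sign (−1)^0·+1^-3·-1^-6 = +1.
(a,b)_11: α=0, u≡6; β=2, v≡8 (mod 11); (6|11)=-1, (8|11)=-1; sign (−1)^0·-1^2·-1^0 = +1.
(a,b)_13: α=1, u≡7; β=1, v≡1 (mod 13); (7|13)=-1, (1|13)=+1; sign (−1)^0·-1^1·+1^1 = -1.
(a,b)_5: α=3, u≡2; β=1, v≡4 (mod 5); (2|5)=-1, (4|5)=+1; sign (−1)^0·-1^1·+1^3 = -1.
(a,b)_37: α=0, u≡5; β=1, v≡9 (mod 37); (5|37)=-1, (9|37)=+1; sign (−1)^0·-1^1·+1^0 = -1.
(a,b)_∞: sgn(173290)=+, sgn(442409370)=+, so +1.
(a,b)_43: α=1, u≡10; β=1, v≡9 (mod 43); (10|43)=+1, (9|43)=+1; sign (−1)^1·+1^1·+1^1 = -1.
(a,b)_7: α=2, u≡5; β=4, v≡2 (mod 7); (5|7)=-1, (2|7)=+1; sign (−1)^0·-1^4·+1^2 = +1.
(a,b)_2: α=-1, β=1; u≡5, v≡5 (mod 8); ε(u)ε(v)=0·0, αω(v)=-1·1, βω(u)=1·1; sum ≡ 0  ⇒  +1.
(173290, 442409370 / ℚ) ramifies at {5, 13, 37, 43}: a division algebra.

[5, 13, 37, 43]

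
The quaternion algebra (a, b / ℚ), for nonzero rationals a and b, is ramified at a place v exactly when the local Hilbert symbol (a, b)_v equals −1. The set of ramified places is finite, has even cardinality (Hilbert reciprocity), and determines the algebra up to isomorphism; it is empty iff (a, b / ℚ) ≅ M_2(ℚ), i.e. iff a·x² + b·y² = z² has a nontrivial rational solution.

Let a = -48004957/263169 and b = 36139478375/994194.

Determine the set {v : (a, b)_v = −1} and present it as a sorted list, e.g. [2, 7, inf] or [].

Mod squares: a ≡ -5797, b ≡ 68510. Check v ∈ {∞, 2, 3, 5, 7, 11, 13, 17, 19, 31}.
v=11: a=11^1·(≡4), b=11^4·(≡10) mod 11; (4|11)=+1, (10|11)=-1; (−1)^{1·4·5}·(+1)^4·(-1)^1 = -1.
v=2: v_2(a)=0, v_2(b)=-1; units ≡ 3, 7 (mod 8); ε·ε+αω+βω = 1·1+0·0+-1·1 ≡ 0  ⇒  (a,b)_2 = +1.
v=31: a=31^1·(≡12), b=31^1·(≡18) mod 31; (12|31)=-1, (18|31)=+1; (−1)^{1·1·15}·(-1)^1·(+1)^1 = +1.
v=17: a=17^1·(≡13), b=17^-1·(≡1) mod 17; (13|17)=+1, (1|17)=+1; (−1)^{1·-1·8}·(+1)^-1·(+1)^1 = +1.
v=5: a=5^0·(≡2), b=5^3·(≡3) mod 5; (2|5)=-1, (3|5)=-1; (−1)^{0·3·2}·(-1)^3·(-1)^0 = -1.
v=13: a=13^2·(≡1), b=13^1·(≡5) mod 13; (1|13)=+1, (5|13)=-1; (−1)^{2·1·6}·(+1)^1·(-1)^2 = +1.
v=19: a=19^-2·(≡9), b=19^-2·(≡15) mod 19; (9|19)=+1, (15|19)=-1; (−1)^{-2·-2·9}·(+1)^-2·(-1)^-2 = +1.
v=∞: -5797 < 0 and 68510 > 0  ⇒  (a,b)_∞ = +1.
v=7: a=7^2·(≡5), b=7^2·(≡1) mod 7; (5|7)=-1, (1|7)=+1; (−1)^{2·2·3}·(-1)^2·(+1)^2 = +1.
v=3: a=3^-6·(≡2), b=3^-4·(≡2) mod 3; (2|3)=-1, (2|3)=-1; (−1)^{-6·-4·1}·(-1)^-4·(-1)^-6 = +1.
|Ram(-5797, 68510)| = 2, even; anisotropic at {5, 11}.

[5, 11]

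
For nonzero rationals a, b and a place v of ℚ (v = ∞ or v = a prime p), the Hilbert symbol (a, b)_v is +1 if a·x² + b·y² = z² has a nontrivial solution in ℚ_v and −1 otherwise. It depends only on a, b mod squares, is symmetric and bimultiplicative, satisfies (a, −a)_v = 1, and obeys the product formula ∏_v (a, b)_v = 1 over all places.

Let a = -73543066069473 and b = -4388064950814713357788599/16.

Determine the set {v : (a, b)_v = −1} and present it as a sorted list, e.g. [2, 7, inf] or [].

(a, b) ≡ (-3553, -143871) mod (ℚ^×)²; places V = {2, 3, 7, 11, 13, 17, 19, 29, 31, ∞}.
(a,b)_17: α=3, u≡6; β=3, v≡14 (mod 17); (6|17)=-1, (14|17)=-1; sign (−1)^0·-1^3·-1^3 = +1.
(a,b)_7: α=2, u≡3; β=3, v≡6 (mod 7); (3|7)=-1, (6|7)=-1; sign (−1)^0·-1^3·-1^2 = -1.
(a,b)_11: α=1, u≡6; β=2, v≡5 (mod 11); (6|11)=-1, (5|11)=+1; sign (−1)^0·-1^2·+1^1 = +1.
(a,b)_31: α=2, u≡11; β=3, v≡4 (mod 31); (11|31)=-1, (4|31)=+1; sign (−1)^0·-1^3·+1^2 = -1.
(a,b)_29: α=0, u≡27; β=2, v≡3 (mod 29); (27|29)=-1, (3|29)=-1; sign (−1)^0·-1^2·-1^0 = +1.
(a,b)_3: α=2, u≡2; β=1, v≡1 (mod 3); (2|3)=-1, (1|3)=+1; sign (−1)^0·-1^1·+1^2 = -1.
(a,b)_19: α=1, u≡8; β=4, v≡16 (mod 19); (8|19)=-1, (16|19)=+1; sign (−1)^0·-1^4·+1^1 = +1.
(a,b)_2: α=0, β=-4; u≡7, v≡1 (mod 8); ε(u)ε(v)=1·0, αω(v)=0·0, βω(u)=-4·0; sum ≡ 0  ⇒  +1.
(a,b)_13: α=2, u≡1; β=3, v≡12 (mod 13); (1|13)=+1, (12|13)=+1; sign (−1)^0·+1^3·+1^2 = +1.
(a,b)_∞: sgn(-3553)=−, sgn(-143871)=−, so -1.
(-3553, -143871 / ℚ) ramifies at {3, 7, 31, ∞}: a division algebra.

[3, 7, 31, inf]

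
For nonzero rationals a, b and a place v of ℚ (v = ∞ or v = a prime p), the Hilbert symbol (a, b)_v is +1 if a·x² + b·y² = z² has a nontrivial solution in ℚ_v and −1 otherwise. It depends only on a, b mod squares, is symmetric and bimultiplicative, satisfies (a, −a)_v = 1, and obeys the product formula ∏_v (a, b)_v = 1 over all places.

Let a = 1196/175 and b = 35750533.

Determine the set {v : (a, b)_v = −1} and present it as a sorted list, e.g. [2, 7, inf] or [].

(a, b) ≡ (2093, 35750533) mod (ℚ^×)²; places V = {2, 5, 7, 13, 19, 23, 29, 31, ∞}.
(a,b)_5: α=-2, u≡3; β=0, v≡3 (mod 5); (3|5)=-1, (3|5)=-1; sign (−1)^0·-1^0·-1^-2 = +1.
(a,b)_2: α=2, β=0; u≡5, v≡5 (mod 8); ε(u)ε(v)=0·0, αω(v)=2·1, βω(u)=0·1; sum ≡ 0  ⇒  +1.
(a,b)_19: α=0, u≡14; β=1, v≡18 (mod 19); (14|19)=-1, (18|19)=-1; sign (−1)^0·-1^1·-1^0 = -1.
(a,b)_∞: sgn(2093)=+, sgn(35750533)=+, so +1.
(a,b)_23: α=1, u≡7; β=1, v≡8 (mod 23); (7|23)=-1, (8|23)=+1; sign (−1)^1·-1^1·+1^1 = +1.
(a,b)_7: α=-1, u≡5; β=1, v≡5 (mod 7); (5|7)=-1, (5|7)=-1; sign (−1)^1·-1^1·-1^-1 = -1.
(a,b)_31: α=0, u≡4; β=1, v≡12 (mod 31); (4|31)=+1, (12|31)=-1; sign (−1)^0·+1^1·-1^0 = +1.
(a,b)_29: α=0, u≡7; β=1, v≡16 (mod 29); (7|29)=+1, (16|29)=+1; sign (−1)^0·+1^1·+1^0 = +1.
(a,b)_13: α=1, u≡11; β=1, v≡8 (mod 13); (11|13)=-1, (8|13)=-1; sign (−1)^0·-1^1·-1^1 = +1.
(2093, 35750533 / ℚ) ramifies at {7, 19}: a division algebra.

[7, 19]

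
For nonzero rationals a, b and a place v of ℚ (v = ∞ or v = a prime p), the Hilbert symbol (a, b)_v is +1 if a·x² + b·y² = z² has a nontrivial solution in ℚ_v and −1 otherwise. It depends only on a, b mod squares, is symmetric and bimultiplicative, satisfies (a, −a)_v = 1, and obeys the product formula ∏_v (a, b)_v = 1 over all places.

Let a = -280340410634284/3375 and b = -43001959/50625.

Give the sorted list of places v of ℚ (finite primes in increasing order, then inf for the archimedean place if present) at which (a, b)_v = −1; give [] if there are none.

(a, b) ≡ (-1365, -2431) mod (ℚ^×)²; places V = {2, 3, 5, 7, 11, 13, 17, 19, ∞}.
(a,b)_3: α=-3, u≡1; β=-4, v≡2 (mod 3); (1|3)=+1, (2|3)=-1; sign (−1)^0·+1^-4·-1^-3 = -1.
(a,b)_∞: sgn(-1365)=−, sgn(-2431)=−, so -1.
(a,b)_17: α=2, u≡6; β=1, v≡12 (mod 17); (6|17)=-1, (12|17)=-1; sign (−1)^0·-1^1·-1^2 = -1.
(a,b)_19: α=4, u≡14; β=2, v≡16 (mod 19); (14|19)=-1, (16|19)=+1; sign (−1)^0·-1^2·+1^4 = +1.
(a,b)_2: α=2, β=0; u≡3, v≡1 (mod 8); ε(u)ε(v)=1·0, αω(v)=2·0, βω(u)=0·1; sum ≡ 0  ⇒  +1.
(a,b)_5: α=-3, u≡3; β=-4, v≡1 (mod 5); (3|5)=-1, (1|5)=+1; sign (−1)^0·-1^-4·+1^-3 = +1.
(a,b)_13: α=3, u≡12; β=1, v≡11 (mod 13); (12|13)=+1, (11|13)=-1; sign (−1)^0·+1^1·-1^3 = -1.
(a,b)_7: α=1, u≡4; β=2, v≡6 (mod 7); (4|7)=+1, (6|7)=-1; sign (−1)^0·+1^2·-1^1 = -1.
(a,b)_11: α=2, u≡2; β=1, v≡7 (mod 11); (2|11)=-1, (7|11)=-1; sign (−1)^0·-1^1·-1^2 = -1.
Ram(-1365, -2431) = {3, 7, 11, 13, 17, ∞}; no ℚ_3-point on the conic.

[3, 7, 11, 13, 17, inf]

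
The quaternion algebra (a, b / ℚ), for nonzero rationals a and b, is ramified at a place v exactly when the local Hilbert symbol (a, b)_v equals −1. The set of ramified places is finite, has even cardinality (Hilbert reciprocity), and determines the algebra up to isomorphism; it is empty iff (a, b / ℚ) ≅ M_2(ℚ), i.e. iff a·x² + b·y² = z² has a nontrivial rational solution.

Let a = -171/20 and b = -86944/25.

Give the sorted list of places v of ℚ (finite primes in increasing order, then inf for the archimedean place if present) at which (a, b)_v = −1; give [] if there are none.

(a, b) ≡ (-95, -5434) mod (ℚ^×)²; places V = {2, 3, 5, 11, 13, 19, ∞}.
(a,b)_11: α=0, u≡3; β=1, v≡9 (mod 11); (3|11)=+1, (9|11)=+1; sign (−1)^0·+1^1·+1^0 = +1.
(a,b)_5: α=-1, u≡1; β=-2, v≡1 (mod 5); (1|5)=+1, (1|5)=+1; sign (−1)^0·+1^-2·+1^-1 = +1.
(a,b)_3: α=2, u≡1; β=0, v≡2 (mod 3); (1|3)=+1, (2|3)=-1; sign (−1)^0·+1^0·-1^2 = +1.
(a,b)_19: α=1, u≡10; β=1, v≡10 (mod 19); (10|19)=-1, (10|19)=-1; sign (−1)^1·-1^1·-1^1 = -1.
(a,b)_13: α=0, u≡9; β=1, v≡6 (mod 13); (9|13)=+1, (6|13)=-1; sign (−1)^0·+1^1·-1^0 = +1.
(a,b)_∞: sgn(-95)=−, sgn(-5434)=−, so -1.
(a,b)_2: α=-2, β=5; u≡1, v≡3 (mod 8); ε(u)ε(v)=0·1, αω(v)=-2·1, βω(u)=5·0; sum ≡ 0  ⇒  +1.
(-95, -5434 / ℚ) ramifies at {19, ∞}: a division algebra.

[19, inf]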